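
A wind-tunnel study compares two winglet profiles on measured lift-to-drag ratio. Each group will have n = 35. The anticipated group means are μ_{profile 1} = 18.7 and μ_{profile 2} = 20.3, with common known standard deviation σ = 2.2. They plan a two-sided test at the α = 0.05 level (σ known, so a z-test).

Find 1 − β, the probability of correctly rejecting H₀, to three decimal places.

Standardized effect: d = |μ_{profile 1} − μ_{profile 2}| / σ = |18.7 − 20.3| / 2.2 = 0.7273
Noncentrality parameter: λ = d·√(n/2) = 0.7273 × √(35/2) = 3.0424
Two-sided α = 0.05 → critical value z_{0.025} = 1.960.
Power = Φ(λ − 1.960) + Φ(−λ − 1.960) = Φ(1.082) + Φ(-5.002) = 0.8605 + 0.0000 = 0.8605.

Power ≈ 0.860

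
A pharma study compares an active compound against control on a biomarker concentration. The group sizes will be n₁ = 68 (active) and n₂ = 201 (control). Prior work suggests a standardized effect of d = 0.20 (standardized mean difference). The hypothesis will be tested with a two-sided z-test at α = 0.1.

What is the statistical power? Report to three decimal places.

Noncentrality parameter: δ = d / √(1/n₁ + 1/n₂) = 0.20 / √(1/68 + 1/201) = 1.4256
Critical value for a two-sided test at α = 0.1: z_{α/2} = 1.645.
Power = Φ(δ − 1.645) + Φ(−δ − 1.645) = Φ(-0.219) + Φ(-3.070) = 0.4132 + 0.0011 = 0.4143.

Power ≈ 0.414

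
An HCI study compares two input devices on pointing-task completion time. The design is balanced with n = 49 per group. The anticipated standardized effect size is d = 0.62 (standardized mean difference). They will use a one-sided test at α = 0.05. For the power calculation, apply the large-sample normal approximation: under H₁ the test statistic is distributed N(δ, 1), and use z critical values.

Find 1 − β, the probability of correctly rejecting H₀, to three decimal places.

Noncentrality parameter: δ = d·√(n/2) = 0.62 × √(49/2) = 3.0688
Critical value for a one-sided test at α = 0.05: z_α = 1.645.
Power = P(Z > 1.645 − δ) = Φ(1.424) = 0.9228.

Power ≈ 0.923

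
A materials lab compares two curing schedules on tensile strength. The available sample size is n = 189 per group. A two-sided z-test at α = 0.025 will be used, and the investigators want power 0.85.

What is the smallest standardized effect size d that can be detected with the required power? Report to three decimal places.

Required noncentrality: δ = z_{0.0125} + z_{0.15} = 2.241 + 1.036 = 3.278.
(Lower-tail contribution to power is negligible for δ > 0.)
δ = d·√(n/2) ⇒ d = δ/√(n/2) = 3.278/√(189/2) = 0.3372.

d ≈ 0.337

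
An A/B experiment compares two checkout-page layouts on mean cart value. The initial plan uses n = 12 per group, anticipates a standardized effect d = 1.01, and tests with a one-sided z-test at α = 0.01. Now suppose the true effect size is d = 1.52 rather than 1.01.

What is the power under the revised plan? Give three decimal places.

With d = 1.52: δ = d·√(n/2) = 1.52 × √(12/2) = 3.7232. Critical value z_{0.01} = 2.326.
Revised power = P(Z > 2.326 − δ) = Φ(1.397) = 0.9188.

Power ≈ 0.919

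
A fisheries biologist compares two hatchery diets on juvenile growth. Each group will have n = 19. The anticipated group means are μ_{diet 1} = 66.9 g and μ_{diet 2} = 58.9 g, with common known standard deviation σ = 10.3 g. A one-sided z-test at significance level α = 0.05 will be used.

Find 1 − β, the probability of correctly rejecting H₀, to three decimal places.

Standardized effect: d = |μ_{diet 1} − μ_{diet 2}| / σ = |66.9 − 58.9| / 10.3 = 0.7767
Noncentrality parameter: δ = d·√(n/2) = 0.7767 × √(19/2) = 2.3939
One-sided α = 0.05 → critical value z_{0.05} = 1.645.
Power = Φ(δ − 1.645) = Φ(0.749) = 0.7731.

Power ≈ 0.773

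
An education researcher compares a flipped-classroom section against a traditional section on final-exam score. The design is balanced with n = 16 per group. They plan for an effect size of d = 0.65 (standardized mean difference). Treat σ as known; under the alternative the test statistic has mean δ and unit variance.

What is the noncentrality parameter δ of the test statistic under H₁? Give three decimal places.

δ = d·√(n/2) = 0.65 × √(16/2) = 1.8385

δ ≈ 1.838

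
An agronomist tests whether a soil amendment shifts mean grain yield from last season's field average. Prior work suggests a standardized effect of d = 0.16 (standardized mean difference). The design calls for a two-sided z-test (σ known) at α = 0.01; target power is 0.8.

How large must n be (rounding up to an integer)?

n = 457

Set Φ(δ − 2.576) = 0.8; then δ − 2.576 = Φ⁻¹(0.8) = 0.842, giving δ = 3.417.
(Ignoring the negligible lower-tail rejection probability gives the usual closed-form inversion.)
δ = d·√n ⇒ n = (δ/d)² = (3.417 / 0.16)² = 456.21.
Round up to the next whole unit.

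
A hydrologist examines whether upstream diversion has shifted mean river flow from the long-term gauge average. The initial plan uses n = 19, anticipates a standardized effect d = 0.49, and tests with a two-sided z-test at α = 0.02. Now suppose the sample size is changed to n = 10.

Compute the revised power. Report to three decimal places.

With n = 10: δ = d·√n = 0.49 × √10 = 1.5495. Critical value z_{0.01} = 2.326.
Revised power = Φ(δ − 2.326) + Φ(−δ − 2.326) = Φ(-0.777) + Φ(-3.876) = 0.2186 + 0.0001 = 0.2187.

Power ≈ 0.219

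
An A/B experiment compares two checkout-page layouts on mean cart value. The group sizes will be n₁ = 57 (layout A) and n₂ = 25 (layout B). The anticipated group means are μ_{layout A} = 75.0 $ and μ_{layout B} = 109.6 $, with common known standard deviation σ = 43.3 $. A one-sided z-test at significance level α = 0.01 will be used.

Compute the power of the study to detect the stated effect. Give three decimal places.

Standardized effect: d = |μ_{layout A} − μ_{layout B}| / σ = |75.0 − 109.6| / 43.3 = 0.7991
Noncentrality parameter: δ = d / √(1/n₁ + 1/n₂) = 0.7991 / √(1/57 + 1/25) = 3.3311
Critical value for a one-sided test at α = 0.01: z_α = 2.326.
Power = P(Z > 2.326 − δ) = Φ(1.005) = 0.8425.

Power ≈ 0.842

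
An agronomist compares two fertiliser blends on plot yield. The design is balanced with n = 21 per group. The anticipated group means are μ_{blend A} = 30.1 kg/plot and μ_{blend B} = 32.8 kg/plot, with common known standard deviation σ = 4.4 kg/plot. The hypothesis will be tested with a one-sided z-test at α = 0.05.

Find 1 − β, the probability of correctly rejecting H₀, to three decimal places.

Standardized effect: d = |μ_{blend A} − μ_{blend B}| / σ = |30.1 − 32.8| / 4.4 = 0.6136
Noncentrality parameter: δ = d·√(n/2) = 0.6136 × √(21/2) = 1.9884
One-sided α = 0.05 → critical value z_{0.05} = 1.645.
Power = Φ(δ − 1.645) = Φ(0.344) = 0.6344.

Power ≈ 0.634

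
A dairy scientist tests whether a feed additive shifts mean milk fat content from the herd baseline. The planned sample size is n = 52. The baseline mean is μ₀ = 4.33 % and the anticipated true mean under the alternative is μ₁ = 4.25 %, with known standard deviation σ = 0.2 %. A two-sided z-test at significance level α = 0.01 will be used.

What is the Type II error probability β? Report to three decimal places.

β ≈ 0.379

Standardized effect: d = |μ₁ − μ₀| / σ = |4.25 − 4.33| / 0.2 = 0.4000
Noncentrality parameter: δ = d·√n = 0.4000 × √52 = 2.8844
Two-sided α = 0.01 → critical value z_{0.005} = 2.576.
Power = Φ(δ − 2.576) + Φ(−δ − 2.576) = Φ(0.309) + Φ(-5.460) = 0.6212 + 0.0000 = 0.6212.
Type II error: β = 1 − power = 1 − 0.6212 = 0.3788.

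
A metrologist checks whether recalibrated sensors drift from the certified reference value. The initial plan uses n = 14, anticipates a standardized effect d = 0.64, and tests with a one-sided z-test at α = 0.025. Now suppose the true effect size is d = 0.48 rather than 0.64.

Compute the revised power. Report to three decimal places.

With d = 0.48: δ = d·√n = 0.48 × √14 = 1.7960. Critical value z_{0.025} = 1.960.
Revised power = Φ(δ − 1.960) = Φ(-0.164) = 0.4349.

Power ≈ 0.435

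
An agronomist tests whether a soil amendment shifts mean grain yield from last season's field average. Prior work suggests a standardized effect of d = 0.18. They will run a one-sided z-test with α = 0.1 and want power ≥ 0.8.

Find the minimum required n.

Set Φ(δ − 1.282) = 0.8; then δ − 1.282 = Φ⁻¹(0.8) = 0.842, giving δ = 2.123.
δ = d·√n ⇒ n = (δ/d)² = (2.123 / 0.18)² = 139.13.
Rounding up, n = 140.

n = 140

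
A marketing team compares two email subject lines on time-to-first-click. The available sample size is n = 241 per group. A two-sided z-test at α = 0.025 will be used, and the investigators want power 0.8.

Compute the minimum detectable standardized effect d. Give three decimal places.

d ≈ 0.281

Required noncentrality: δ = z_{0.0125} + z_{0.20} = 2.241 + 0.842 = 3.083.
(Lower-tail contribution to power is negligible for δ > 0.)
δ = d·√(n/2) ⇒ d = δ/√(n/2) = 3.083/√(241/2) = 0.2809.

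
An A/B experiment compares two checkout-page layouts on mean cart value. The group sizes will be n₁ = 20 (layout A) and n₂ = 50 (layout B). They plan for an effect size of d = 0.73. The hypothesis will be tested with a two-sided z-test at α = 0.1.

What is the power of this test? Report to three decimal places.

Noncentrality parameter: δ = d / √(1/n₁ + 1/n₂) = 0.73 / √(1/20 + 1/50) = 2.7591
Two-sided α = 0.1 → critical value z_{0.05} = 1.645.
Power = Φ(δ − 1.645) + Φ(−δ − 1.645) = Φ(1.114) + Φ(-4.404) = 0.8674 + 0.0000 = 0.8674.

Power ≈ 0.867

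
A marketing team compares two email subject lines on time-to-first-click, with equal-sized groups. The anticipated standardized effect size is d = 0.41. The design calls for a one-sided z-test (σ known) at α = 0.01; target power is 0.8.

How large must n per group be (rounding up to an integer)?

n = 120 per group

For power 0.8 need Φ(δ − z_{0.01}) = 0.8, so δ = z_{0.01} + z_{0.20} = 2.326 + 0.842 = 3.168.
δ = d·√(n/2) ⇒ n = 2(δ/d)² = 2 × (3.168 / 0.41)² = 119.41.
Rounding up, n = 120 per group.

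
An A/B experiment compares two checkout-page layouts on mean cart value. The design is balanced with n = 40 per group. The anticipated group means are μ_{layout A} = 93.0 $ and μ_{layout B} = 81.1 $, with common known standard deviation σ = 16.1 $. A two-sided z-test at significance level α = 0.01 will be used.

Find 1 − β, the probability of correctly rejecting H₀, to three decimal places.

Standardized effect: d = |μ_{layout A} − μ_{layout B}| / σ = |93.0 − 81.1| / 16.1 = 0.7391
Noncentrality parameter: δ = d·√(n/2) = 0.7391 × √(40/2) = 3.3055
Critical value for a two-sided test at α = 0.01: z_{α/2} = 2.576.
Power = Φ(δ − 2.576) + Φ(−δ − 2.576) = Φ(0.730) + Φ(-5.881) = 0.7672 + 0.0000 = 0.7672.

Power ≈ 0.767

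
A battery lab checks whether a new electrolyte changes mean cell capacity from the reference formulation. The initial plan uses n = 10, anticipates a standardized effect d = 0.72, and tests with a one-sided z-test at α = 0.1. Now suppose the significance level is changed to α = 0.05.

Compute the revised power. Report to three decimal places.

δ = d·√n = 0.72 × √10 = 2.2768 (unchanged). New critical value: z_{0.05} = 1.645.
Revised power = P(Z > 1.645 − δ) = Φ(0.632) = 0.7363.

Power ≈ 0.736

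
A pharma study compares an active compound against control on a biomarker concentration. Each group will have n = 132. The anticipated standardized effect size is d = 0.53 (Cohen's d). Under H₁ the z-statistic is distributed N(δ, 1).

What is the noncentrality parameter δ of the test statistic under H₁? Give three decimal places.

δ = d·√(n/2) = 0.53 × √(132/2) = 4.3057

δ ≈ 4.306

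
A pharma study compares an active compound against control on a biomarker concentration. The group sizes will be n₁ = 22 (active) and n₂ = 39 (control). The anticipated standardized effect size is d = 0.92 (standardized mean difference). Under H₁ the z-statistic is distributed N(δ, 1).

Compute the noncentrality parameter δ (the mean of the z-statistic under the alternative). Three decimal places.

The noncentrality parameter scales effect size by the design's sample-size factor: δ = d / √(1/n₁ + 1/n₂) = 0.92 / √(1/22 + 1/39) = 3.4504

δ ≈ 3.450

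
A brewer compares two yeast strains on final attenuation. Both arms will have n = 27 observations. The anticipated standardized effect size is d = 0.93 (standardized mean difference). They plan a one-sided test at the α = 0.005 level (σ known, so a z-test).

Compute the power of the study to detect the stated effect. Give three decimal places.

Noncentrality parameter: δ = d·√(n/2) = 0.93 × √(27/2) = 3.4170
Critical value for a one-sided test at α = 0.005: z_α = 2.576.
Power = P(Z > 2.576 − δ) = Φ(0.841) = 0.7999.

Power ≈ 0.800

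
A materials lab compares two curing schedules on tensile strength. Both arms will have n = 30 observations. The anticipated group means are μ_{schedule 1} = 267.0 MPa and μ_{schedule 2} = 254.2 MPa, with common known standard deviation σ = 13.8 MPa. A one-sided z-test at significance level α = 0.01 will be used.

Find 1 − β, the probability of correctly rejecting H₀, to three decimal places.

Power ≈ 0.897

Standardized effect: d = |μ_{schedule 1} − μ_{schedule 2}| / σ = |267.0 − 254.2| / 13.8 = 0.9275
Noncentrality parameter: δ = d·√(n/2) = 0.9275 × √(30/2) = 3.5923
One-sided α = 0.01 → critical value z_{0.01} = 2.326.
Power = P(Z > 2.326 − δ) = Φ(1.266) = 0.8972.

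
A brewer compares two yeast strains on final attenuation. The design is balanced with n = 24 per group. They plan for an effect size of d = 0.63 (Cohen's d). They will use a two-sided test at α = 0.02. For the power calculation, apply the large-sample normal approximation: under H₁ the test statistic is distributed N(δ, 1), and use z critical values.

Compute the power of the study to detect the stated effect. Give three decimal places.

Power ≈ 0.443

Noncentrality parameter: δ = d·√(n/2) = 0.63 × √(24/2) = 2.1824
Two-sided α = 0.02 → critical value z_{0.01} = 2.326.
Power = Φ(δ − 2.326) + Φ(−δ − 2.326) = Φ(-0.144) + Φ(-4.509) = 0.4428 + 0.0000 = 0.4428.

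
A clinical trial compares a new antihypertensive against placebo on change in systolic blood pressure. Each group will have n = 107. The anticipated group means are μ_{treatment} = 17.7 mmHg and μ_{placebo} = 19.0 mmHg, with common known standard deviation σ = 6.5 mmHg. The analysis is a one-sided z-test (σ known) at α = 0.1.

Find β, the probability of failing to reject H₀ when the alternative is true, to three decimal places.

β ≈ 0.428

Standardized effect: d = |μ_{treatment} − μ_{placebo}| / σ = |17.7 − 19.0| / 6.5 = 0.2000
Noncentrality parameter: δ = d·√(n/2) = 0.2000 × √(107/2) = 1.4629
Critical value for a one-sided test at α = 0.1: z_α = 1.282.
Power = Φ(δ − 1.282) = Φ(0.181) = 0.5719.
Type II error: β = 1 − power = 1 − 0.5719 = 0.4281.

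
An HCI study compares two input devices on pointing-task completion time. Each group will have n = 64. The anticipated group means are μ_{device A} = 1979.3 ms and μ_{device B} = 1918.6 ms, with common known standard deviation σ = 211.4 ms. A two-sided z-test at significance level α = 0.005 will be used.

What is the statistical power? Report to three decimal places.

Power ≈ 0.118

Standardized effect: d = |μ_{device A} − μ_{device B}| / σ = |1979.3 − 1918.6| / 211.4 = 0.2871
Noncentrality parameter: δ = d·√(n/2) = 0.2871 × √(64/2) = 1.6243
Critical value for a two-sided test at α = 0.005: z_{α/2} = 2.807.
Power = Φ(δ − 2.807) + Φ(−δ − 2.807) = Φ(-1.183) + Φ(-4.431) = 0.1185 + 0.0000 = 0.1185.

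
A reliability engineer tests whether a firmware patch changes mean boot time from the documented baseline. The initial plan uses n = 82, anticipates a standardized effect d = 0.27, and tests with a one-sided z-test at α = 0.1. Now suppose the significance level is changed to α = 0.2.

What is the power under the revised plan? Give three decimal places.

δ = d·√n = 0.27 × √82 = 2.4450 (unchanged). New critical value: z_{0.2} = 0.842.
Revised power = Φ(δ − 0.842) = Φ(1.603) = 0.9456.

Power ≈ 0.946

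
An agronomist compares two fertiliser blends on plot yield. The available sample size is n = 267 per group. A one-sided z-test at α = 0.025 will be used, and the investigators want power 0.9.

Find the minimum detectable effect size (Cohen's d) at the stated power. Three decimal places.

d ≈ 0.281

Need Φ(δ − 1.960) = 0.9, so δ = 1.960 + 1.282 = 3.242.
δ = d·√(n/2) ⇒ d = δ/√(n/2) = 3.242/√(267/2) = 0.2805.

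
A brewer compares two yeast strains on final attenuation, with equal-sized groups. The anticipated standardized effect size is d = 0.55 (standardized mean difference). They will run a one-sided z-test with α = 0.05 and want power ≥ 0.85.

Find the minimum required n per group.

Set Φ(δ − 1.645) = 0.85; then δ − 1.645 = Φ⁻¹(0.85) = 1.036, giving δ = 2.681.
δ = d·√(n/2) ⇒ n = 2(δ/d)² = 2 × (2.681 / 0.55)² = 47.53.
Round up to the next whole unit.

n = 48 per group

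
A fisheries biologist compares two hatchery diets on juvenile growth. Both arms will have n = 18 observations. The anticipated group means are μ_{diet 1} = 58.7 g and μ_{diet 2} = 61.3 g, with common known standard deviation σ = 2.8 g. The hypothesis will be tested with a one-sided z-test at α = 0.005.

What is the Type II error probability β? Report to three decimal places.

β ≈ 0.417

Standardized effect: d = |μ_{diet 1} − μ_{diet 2}| / σ = |58.7 − 61.3| / 2.8 = 0.9286
Noncentrality parameter: δ = d·√(n/2) = 0.9286 × √(18/2) = 2.7857
Critical value for a one-sided test at α = 0.005: z_α = 2.576.
Power = P(Z > 2.576 − δ) = Φ(0.210) = 0.5831.
Type II error: β = 1 − power = 1 − 0.5831 = 0.4169.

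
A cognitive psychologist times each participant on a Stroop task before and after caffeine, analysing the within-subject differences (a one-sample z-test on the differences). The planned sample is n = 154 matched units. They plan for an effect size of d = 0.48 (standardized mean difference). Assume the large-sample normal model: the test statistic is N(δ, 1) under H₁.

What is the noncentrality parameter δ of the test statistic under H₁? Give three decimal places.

δ ≈ 5.957

The noncentrality parameter scales effect size by the design's sample-size factor: δ = d·√n = 0.48 × √154 = 5.9566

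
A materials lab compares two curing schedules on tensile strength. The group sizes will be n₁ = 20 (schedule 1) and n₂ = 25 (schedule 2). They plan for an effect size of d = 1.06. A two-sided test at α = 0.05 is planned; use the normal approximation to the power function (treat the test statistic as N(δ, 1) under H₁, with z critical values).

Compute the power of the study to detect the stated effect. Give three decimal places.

Noncentrality parameter: δ = d / √(1/n₁ + 1/n₂) = 1.06 / √(1/20 + 1/25) = 3.5333
Critical value for a two-sided test at α = 0.05: z_{α/2} = 1.960.
Power = Φ(δ − 1.960) + Φ(−δ − 1.960) = Φ(1.573) + Φ(-5.493) = 0.9422 + 0.0000 = 0.9422.

Power ≈ 0.942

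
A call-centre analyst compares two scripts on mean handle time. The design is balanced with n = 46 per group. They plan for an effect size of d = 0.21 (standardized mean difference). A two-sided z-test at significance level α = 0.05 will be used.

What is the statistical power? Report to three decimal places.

Power ≈ 0.172

Noncentrality parameter: δ = d·√(n/2) = 0.21 × √(46/2) = 1.0071
Two-sided α = 0.05 → critical value z_{0.025} = 1.960.
Power = Φ(δ − 1.960) + Φ(−δ − 1.960) = Φ(-0.953) + Φ(-2.967) = 0.1703 + 0.0015 = 0.1718.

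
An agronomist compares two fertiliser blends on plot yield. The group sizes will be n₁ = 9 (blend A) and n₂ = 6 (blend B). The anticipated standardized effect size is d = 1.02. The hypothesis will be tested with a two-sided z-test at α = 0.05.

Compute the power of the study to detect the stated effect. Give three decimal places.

Power ≈ 0.490

Noncentrality parameter: δ = d / √(1/n₁ + 1/n₂) = 1.02 / √(1/9 + 1/6) = 1.9353
Critical value for a two-sided test at α = 0.05: z_{α/2} = 1.960.
Power = Φ(δ − 1.960) + Φ(−δ − 1.960) = Φ(-0.025) + Φ(-3.895) = 0.4902 + 0.0000 = 0.4902.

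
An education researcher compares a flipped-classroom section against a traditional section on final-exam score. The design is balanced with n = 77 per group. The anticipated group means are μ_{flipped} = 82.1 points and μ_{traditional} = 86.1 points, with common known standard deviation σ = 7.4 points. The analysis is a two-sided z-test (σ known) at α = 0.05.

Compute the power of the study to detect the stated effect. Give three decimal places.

Standardized effect: d = |μ_{flipped} − μ_{traditional}| / σ = |82.1 − 86.1| / 7.4 = 0.5405
Noncentrality parameter: δ = d·√(n/2) = 0.5405 × √(77/2) = 3.3540
Two-sided α = 0.05 → critical value z_{0.025} = 1.960.
Power = Φ(δ − 1.960) + Φ(−δ − 1.960) = Φ(1.394) + Φ(-5.314) = 0.9183 + 0.0000 = 0.9183.

Power ≈ 0.918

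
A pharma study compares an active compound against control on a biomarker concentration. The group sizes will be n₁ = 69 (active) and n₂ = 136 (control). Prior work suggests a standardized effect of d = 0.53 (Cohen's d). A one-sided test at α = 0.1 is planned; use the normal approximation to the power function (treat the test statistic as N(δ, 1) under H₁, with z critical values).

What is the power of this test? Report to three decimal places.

Noncentrality parameter: δ = d / √(1/n₁ + 1/n₂) = 0.53 / √(1/69 + 1/136) = 3.5859
One-sided α = 0.1 → critical value z_{0.1} = 1.282.
Power = Φ(δ − 1.282) = Φ(2.304) = 0.9894.

Power ≈ 0.989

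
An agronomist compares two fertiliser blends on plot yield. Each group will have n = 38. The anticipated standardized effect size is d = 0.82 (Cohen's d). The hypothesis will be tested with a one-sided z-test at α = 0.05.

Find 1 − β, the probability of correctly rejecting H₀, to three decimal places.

Noncentrality parameter: λ = d·√(n/2) = 0.82 × √(38/2) = 3.5743
One-sided α = 0.05 → critical value z_{0.05} = 1.645.
Power = P(Z > 1.645 − λ) = Φ(1.929) = 0.9732.

Power ≈ 0.973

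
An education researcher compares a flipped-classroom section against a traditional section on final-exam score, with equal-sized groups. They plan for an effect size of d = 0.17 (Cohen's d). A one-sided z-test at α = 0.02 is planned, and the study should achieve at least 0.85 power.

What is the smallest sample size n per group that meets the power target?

n = 661 per group

For power 0.85 need Φ(δ − z_{0.02}) = 0.85, so δ = z_{0.02} + z_{0.15} = 2.054 + 1.036 = 3.090.
δ = d·√(n/2) ⇒ n = 2(δ/d)² = 2 × (3.090 / 0.17)² = 660.85.
Round up to the next whole unit.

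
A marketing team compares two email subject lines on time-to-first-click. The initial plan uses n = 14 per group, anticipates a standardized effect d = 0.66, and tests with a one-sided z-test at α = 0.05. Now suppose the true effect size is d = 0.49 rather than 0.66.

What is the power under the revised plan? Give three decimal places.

Power ≈ 0.364

With d = 0.49: δ = d·√(n/2) = 0.49 × √(14/2) = 1.2964. Critical value z_{0.05} = 1.645.
Revised power = Φ(δ − 1.645) = Φ(-0.348) = 0.3638.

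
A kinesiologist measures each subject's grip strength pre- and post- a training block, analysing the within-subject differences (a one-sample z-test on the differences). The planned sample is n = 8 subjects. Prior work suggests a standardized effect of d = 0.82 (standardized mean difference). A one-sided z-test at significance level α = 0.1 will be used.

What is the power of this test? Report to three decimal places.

Power ≈ 0.850

Noncentrality parameter: δ = d·√n = 0.82 × √8 = 2.3193
One-sided α = 0.1 → critical value z_{0.1} = 1.282.
Power = P(Z > 1.282 − δ) = Φ(1.038) = 0.8503.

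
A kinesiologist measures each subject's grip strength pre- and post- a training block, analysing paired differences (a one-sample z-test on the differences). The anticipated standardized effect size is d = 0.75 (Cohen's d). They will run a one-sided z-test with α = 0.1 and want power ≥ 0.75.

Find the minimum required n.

n = 7

For power 0.75 need Φ(δ − z_{0.1}) = 0.75, so δ = z_{0.1} + z_{0.25} = 1.282 + 0.674 = 1.956.
δ = d·√n ⇒ n = (δ/d)² = (1.956 / 0.75)² = 6.80.
Rounding up, n = 7.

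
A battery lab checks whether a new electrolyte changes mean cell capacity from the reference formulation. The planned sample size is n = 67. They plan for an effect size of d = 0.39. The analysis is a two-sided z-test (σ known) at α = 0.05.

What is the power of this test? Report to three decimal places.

Noncentrality parameter: δ = d·√n = 0.39 × √67 = 3.1923
Critical value for a two-sided test at α = 0.05: z_{α/2} = 1.960.
Power = Φ(δ − 1.960) + Φ(−δ − 1.960) = Φ(1.232) + Φ(-5.152) = 0.8911 + 0.0000 = 0.8911.

Power ≈ 0.891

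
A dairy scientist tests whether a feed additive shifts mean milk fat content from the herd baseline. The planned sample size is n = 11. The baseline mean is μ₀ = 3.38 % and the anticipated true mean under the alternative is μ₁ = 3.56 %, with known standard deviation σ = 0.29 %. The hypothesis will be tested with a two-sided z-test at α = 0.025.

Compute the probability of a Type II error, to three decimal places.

β ≈ 0.573

Standardized effect: d = |μ₁ − μ₀| / σ = |3.56 − 3.38| / 0.29 = 0.6207
Noncentrality parameter: δ = d·√n = 0.6207 × √11 = 2.0586
Critical value for a two-sided test at α = 0.025: z_{α/2} = 2.241.
Power = Φ(δ − 2.241) + Φ(−δ − 2.241) = Φ(-0.183) + Φ(-4.300) = 0.4275 + 0.0000 = 0.4275.
Type II error: β = 1 − power = 1 − 0.4275 = 0.5725.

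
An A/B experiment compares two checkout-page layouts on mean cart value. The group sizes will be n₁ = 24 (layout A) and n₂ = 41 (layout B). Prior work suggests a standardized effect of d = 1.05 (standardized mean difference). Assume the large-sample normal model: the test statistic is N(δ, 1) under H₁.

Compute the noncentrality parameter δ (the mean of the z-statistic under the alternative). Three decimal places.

δ = d / √(1/n₁ + 1/n₂) = 1.05 / √(1/24 + 1/41) = 4.0854

δ ≈ 4.085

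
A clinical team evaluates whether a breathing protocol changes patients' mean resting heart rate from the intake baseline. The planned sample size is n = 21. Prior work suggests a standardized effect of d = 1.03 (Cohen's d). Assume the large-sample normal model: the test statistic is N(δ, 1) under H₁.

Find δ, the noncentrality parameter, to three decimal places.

δ ≈ 4.720

δ = d·√n = 1.03 × √21 = 4.7201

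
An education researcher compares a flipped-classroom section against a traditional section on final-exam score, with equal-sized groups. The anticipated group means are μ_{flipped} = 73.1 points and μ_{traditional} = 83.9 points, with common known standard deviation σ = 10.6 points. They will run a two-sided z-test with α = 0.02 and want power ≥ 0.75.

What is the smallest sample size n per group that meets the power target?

Standardized effect: d = |μ_{flipped} − μ_{traditional}| / σ = |73.1 − 83.9| / 10.6 = 1.0189
For power 0.75 need Φ(δ − z_{0.01}) = 0.75, so δ = z_{0.01} + z_{0.25} = 2.326 + 0.674 = 3.001.
(Ignoring the negligible lower-tail rejection probability gives the usual closed-form inversion.)
δ = d·√(n/2) ⇒ n = 2(δ/d)² = 2 × (3.001 / 1.0189)² = 17.35.
Round up to the next whole unit.

n = 18 per group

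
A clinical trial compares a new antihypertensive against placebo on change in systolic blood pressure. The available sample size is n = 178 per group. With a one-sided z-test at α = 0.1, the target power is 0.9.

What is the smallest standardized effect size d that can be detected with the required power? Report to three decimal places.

Need Φ(δ − 1.282) = 0.9, so δ = 1.282 + 1.282 = 2.563.
δ = d·√(n/2) ⇒ d = δ/√(n/2) = 2.563/√(178/2) = 0.2717.

d ≈ 0.272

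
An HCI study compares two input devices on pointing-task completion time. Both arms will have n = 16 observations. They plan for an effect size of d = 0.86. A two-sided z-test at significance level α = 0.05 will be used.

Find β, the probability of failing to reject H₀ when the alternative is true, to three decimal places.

β ≈ 0.318

Noncentrality parameter: δ = d·√(n/2) = 0.86 × √(16/2) = 2.4324
Two-sided α = 0.05 → critical value z_{0.025} = 1.960.
Power = Φ(δ − 1.960) + Φ(−δ − 1.960) = Φ(0.472) + Φ(-4.392) = 0.6817 + 0.0000 = 0.6817.
Type II error: β = 1 − power = 1 − 0.6817 = 0.3183.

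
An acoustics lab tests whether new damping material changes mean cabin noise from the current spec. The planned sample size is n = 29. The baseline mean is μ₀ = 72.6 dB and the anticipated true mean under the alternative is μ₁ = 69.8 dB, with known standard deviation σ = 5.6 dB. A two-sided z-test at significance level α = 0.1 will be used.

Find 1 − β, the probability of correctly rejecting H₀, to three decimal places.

Power ≈ 0.853

Standardized effect: d = |μ₁ − μ₀| / σ = |69.8 − 72.6| / 5.6 = 0.5000
Noncentrality parameter: δ = d·√n = 0.5000 × √29 = 2.6926
Critical value for a two-sided test at α = 0.1: z_{α/2} = 1.645.
Power = Φ(δ − 1.645) + Φ(−δ − 1.645) = Φ(1.048) + Φ(-4.337) = 0.8526 + 0.0000 = 0.8526.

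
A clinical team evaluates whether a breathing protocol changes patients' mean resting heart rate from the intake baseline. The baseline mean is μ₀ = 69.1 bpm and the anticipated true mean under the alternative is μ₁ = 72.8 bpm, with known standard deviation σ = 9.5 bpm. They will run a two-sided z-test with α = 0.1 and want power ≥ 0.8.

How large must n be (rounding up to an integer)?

n = 41

Standardized effect: d = |μ₁ − μ₀| / σ = |72.8 − 69.1| / 9.5 = 0.3895
Set Φ(δ − 1.645) = 0.8; then δ − 1.645 = Φ⁻¹(0.8) = 0.842, giving δ = 2.486.
(Ignoring the negligible lower-tail rejection probability gives the usual closed-form inversion.)
δ = d·√n ⇒ n = (δ/d)² = (2.486 / 0.3895)² = 40.76.
Rounding up, n = 41.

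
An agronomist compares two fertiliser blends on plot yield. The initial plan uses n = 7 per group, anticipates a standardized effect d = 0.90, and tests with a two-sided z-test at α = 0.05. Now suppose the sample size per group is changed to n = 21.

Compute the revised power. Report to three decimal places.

With n = 21 per group: δ = d·√(n/2) = 0.90 × √(21/2) = 2.9163. Critical value z_{0.025} = 1.960.
Revised power = Φ(δ − 1.960) + Φ(−δ − 1.960) = Φ(0.956) + Φ(-4.876) = 0.8306 + 0.0000 = 0.8306.

Power ≈ 0.831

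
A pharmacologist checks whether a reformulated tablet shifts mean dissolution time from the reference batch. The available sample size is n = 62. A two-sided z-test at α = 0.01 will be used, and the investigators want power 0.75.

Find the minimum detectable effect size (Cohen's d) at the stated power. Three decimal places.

Need Φ(δ − 2.576) = 0.75, so δ = 2.576 + 0.674 = 3.250.
(The second rejection-region term Φ(−δ − z_{α/2}) is negligible and dropped.)
δ = d·√n ⇒ d = δ/√n = 3.250/√62 = 0.4128.

d ≈ 0.413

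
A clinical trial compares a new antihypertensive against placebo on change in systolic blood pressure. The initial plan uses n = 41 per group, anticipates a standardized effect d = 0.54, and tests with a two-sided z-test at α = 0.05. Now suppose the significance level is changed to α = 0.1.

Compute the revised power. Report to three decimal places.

Power ≈ 0.788

δ = d·√(n/2) = 0.54 × √(41/2) = 2.4450 (unchanged). New critical value: z_{0.05} = 1.645.
Revised power = Φ(δ − 1.645) + Φ(−δ − 1.645) = Φ(0.800) + Φ(-4.090) = 0.7882 + 0.0000 = 0.7882.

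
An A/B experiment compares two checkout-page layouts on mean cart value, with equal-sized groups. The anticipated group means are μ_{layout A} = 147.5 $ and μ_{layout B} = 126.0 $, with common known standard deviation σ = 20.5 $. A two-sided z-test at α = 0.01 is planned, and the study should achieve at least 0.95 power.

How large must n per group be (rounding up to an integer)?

n = 33 per group

Standardized effect: d = |μ_{layout A} − μ_{layout B}| / σ = |147.5 − 126.0| / 20.5 = 1.0488
For power 0.95 need Φ(δ − z_{0.005}) = 0.95, so δ = z_{0.005} + z_{0.05} = 2.576 + 1.645 = 4.221.
(The Φ(−δ − z_{α/2}) term is vanishingly small for δ > 0 and is dropped in the standard sample-size formula.)
δ = d·√(n/2) ⇒ n = 2(δ/d)² = 2 × (4.221 / 1.0488)² = 32.39.
Round up to the next whole unit.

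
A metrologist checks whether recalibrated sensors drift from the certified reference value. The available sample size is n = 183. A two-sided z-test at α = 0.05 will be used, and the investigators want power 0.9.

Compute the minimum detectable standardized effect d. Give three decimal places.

Need Φ(δ − 1.960) = 0.9, so δ = 1.960 + 1.282 = 3.242.
(Lower-tail contribution to power is negligible for δ > 0.)
δ = d·√n ⇒ d = δ/√n = 3.242/√183 = 0.2396.

d ≈ 0.240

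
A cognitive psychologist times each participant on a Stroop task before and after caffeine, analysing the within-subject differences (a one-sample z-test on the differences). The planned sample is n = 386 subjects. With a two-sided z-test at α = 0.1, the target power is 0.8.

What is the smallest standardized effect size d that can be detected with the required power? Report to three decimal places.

d ≈ 0.127

Required noncentrality: δ = z_{0.05} + z_{0.20} = 1.645 + 0.842 = 2.486.
(Lower-tail contribution to power is negligible for δ > 0.)
δ = d·√n ⇒ d = δ/√n = 2.486/√386 = 0.1266.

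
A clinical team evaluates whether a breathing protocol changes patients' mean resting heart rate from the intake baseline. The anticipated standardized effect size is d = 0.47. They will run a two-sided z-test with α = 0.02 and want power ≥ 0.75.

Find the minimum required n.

For power 0.75 need Φ(δ − z_{0.01}) = 0.75, so δ = z_{0.01} + z_{0.25} = 2.326 + 0.674 = 3.001.
(For δ > 0 the lower-tail rejection region contributes negligibly to power, so the one-term inversion is standard.)
δ = d·√n ⇒ n = (δ/d)² = (3.001 / 0.47)² = 40.77.
Round up to the next whole unit.

n = 41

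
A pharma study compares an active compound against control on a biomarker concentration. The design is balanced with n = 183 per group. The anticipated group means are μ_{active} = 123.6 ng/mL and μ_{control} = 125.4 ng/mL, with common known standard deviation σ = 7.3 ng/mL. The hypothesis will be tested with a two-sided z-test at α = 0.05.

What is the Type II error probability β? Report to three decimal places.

Standardized effect: d = |μ_{active} − μ_{control}| / σ = |123.6 − 125.4| / 7.3 = 0.2466
Noncentrality parameter: λ = d·√(n/2) = 0.2466 × √(183/2) = 2.3586
Critical value for a two-sided test at α = 0.05: z_{α/2} = 1.960.
Power = Φ(λ − 1.960) + Φ(−λ − 1.960) = Φ(0.399) + Φ(-4.319) = 0.6549 + 0.0000 = 0.6549.
Type II error: β = 1 − power = 1 − 0.6549 = 0.3451.

β ≈ 0.345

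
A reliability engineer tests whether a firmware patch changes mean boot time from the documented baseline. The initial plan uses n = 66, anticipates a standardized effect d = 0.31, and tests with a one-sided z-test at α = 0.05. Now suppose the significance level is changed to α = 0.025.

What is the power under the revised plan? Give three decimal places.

δ = d·√n = 0.31 × √66 = 2.5185 (unchanged). New critical value: z_{0.025} = 1.960.
Revised power = Φ(δ − 1.960) = Φ(0.558) = 0.7117.

Power ≈ 0.712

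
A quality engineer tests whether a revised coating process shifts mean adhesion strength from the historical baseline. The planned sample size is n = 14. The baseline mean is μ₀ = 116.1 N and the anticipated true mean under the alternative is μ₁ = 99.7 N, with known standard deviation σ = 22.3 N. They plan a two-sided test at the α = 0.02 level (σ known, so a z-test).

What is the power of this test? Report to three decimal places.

Standardized effect: d = |μ₁ − μ₀| / σ = |99.7 − 116.1| / 22.3 = 0.7354
Noncentrality parameter: λ = d·√n = 0.7354 × √14 = 2.7517
Two-sided α = 0.02 → critical value z_{0.01} = 2.326.
Power = Φ(λ − 2.326) + Φ(−λ − 2.326) = Φ(0.425) + Φ(-5.078) = 0.6647 + 0.0000 = 0.6647.

Power ≈ 0.665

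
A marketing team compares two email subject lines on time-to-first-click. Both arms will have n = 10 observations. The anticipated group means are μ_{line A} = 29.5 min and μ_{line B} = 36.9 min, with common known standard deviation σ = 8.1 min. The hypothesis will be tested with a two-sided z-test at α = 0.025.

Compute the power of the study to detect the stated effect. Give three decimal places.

Power ≈ 0.421

Standardized effect: d = |μ_{line A} − μ_{line B}| / σ = |29.5 − 36.9| / 8.1 = 0.9136
Noncentrality parameter: δ = d·√(n/2) = 0.9136 × √(10/2) = 2.0428
Two-sided α = 0.025 → critical value z_{0.0125} = 2.241.
Power = Φ(δ − 2.241) + Φ(−δ − 2.241) = Φ(-0.199) + Φ(-4.284) = 0.4213 + 0.0000 = 0.4213.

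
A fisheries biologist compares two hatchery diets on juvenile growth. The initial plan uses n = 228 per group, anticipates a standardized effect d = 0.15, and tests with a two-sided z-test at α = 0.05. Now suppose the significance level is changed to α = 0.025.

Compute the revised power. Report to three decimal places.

Power ≈ 0.261

δ = d·√(n/2) = 0.15 × √(228/2) = 1.6016 (unchanged). New critical value: z_{0.0125} = 2.241.
Revised power = Φ(δ − 2.241) + Φ(−δ − 2.241) = Φ(-0.640) + Φ(-3.843) = 0.2611 + 0.0001 = 0.2612.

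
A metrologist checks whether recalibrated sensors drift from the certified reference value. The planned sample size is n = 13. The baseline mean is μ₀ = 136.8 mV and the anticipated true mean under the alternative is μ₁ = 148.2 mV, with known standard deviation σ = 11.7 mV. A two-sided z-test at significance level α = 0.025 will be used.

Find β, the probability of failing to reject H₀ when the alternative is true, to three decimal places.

Standardized effect: d = |μ₁ − μ₀| / σ = |148.2 − 136.8| / 11.7 = 0.9744
Noncentrality parameter: δ = d·√n = 0.9744 × √13 = 3.5131
Two-sided α = 0.025 → critical value z_{0.0125} = 2.241.
Power = Φ(δ − 2.241) + Φ(−δ − 2.241) = Φ(1.272) + Φ(-5.755) = 0.8983 + 0.0000 = 0.8983.
Type II error: β = 1 − power = 1 − 0.8983 = 0.1017.

β ≈ 0.102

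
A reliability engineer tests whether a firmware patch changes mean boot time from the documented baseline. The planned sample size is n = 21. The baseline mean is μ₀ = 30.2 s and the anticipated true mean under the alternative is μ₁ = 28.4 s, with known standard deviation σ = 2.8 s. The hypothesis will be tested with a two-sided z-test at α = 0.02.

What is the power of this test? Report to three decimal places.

Power ≈ 0.732

Standardized effect: d = |μ₁ − μ₀| / σ = |28.4 − 30.2| / 2.8 = 0.6429
Noncentrality parameter: δ = d·√n = 0.6429 × √21 = 2.9459
Two-sided α = 0.02 → critical value z_{0.01} = 2.326.
Power = Φ(δ − 2.326) + Φ(−δ − 2.326) = Φ(0.620) + Φ(-5.272) = 0.7322 + 0.0000 = 0.7322.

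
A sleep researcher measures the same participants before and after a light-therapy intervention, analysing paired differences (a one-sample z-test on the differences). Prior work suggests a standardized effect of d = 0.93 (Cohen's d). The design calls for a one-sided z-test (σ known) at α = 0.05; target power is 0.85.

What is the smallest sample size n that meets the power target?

For power 0.85 need Φ(δ − z_{0.05}) = 0.85, so δ = z_{0.05} + z_{0.15} = 1.645 + 1.036 = 2.681.
δ = d·√n ⇒ n = (δ/d)² = (2.681 / 0.93)² = 8.31.
Round up to the next whole unit.

n = 9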